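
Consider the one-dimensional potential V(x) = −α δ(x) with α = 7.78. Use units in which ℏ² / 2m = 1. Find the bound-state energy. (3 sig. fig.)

E = -15.1

For x ≠ 0 the bound state is ψ ∝ e^{−κ|x|}; integrating the TISE across the delta gives the cusp condition 2κ = 2mα/ℏ², so κ = 3.890.
Then E = −ℏ²κ²/(2m) = −mα²/(2ℏ²) = -15.13.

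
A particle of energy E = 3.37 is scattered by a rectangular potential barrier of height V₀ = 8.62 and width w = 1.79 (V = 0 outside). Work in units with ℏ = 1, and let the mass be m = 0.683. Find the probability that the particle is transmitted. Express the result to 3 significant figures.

T = 0.000261

E < V₀: inside the barrier ψ ∝ e^{±κx} with κ = √(2m(V₀ − E))/ℏ = 2.678.
κw = 4.794, sinh(κw) = 60.36.
Matching ψ, ψ′ at both faces gives T = [1 + V₀² sinh²(κw) / (4E(V₀ − E))]⁻¹ = 1/3826 = 0.000261.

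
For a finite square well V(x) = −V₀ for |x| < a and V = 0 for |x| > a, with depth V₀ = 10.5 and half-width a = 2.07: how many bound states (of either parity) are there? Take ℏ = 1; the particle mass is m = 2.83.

Define the well-strength parameter z₀ = (a/ℏ)√(2mV₀) = 2.07 × √(2·2.83·10.5) = 15.96.
The even/odd transcendental equations gain one root per π/2 in z₀, giving N = 1 + ⌊2z₀/π⌋ = 1 + ⌊10.16⌋ = 11.

N = 11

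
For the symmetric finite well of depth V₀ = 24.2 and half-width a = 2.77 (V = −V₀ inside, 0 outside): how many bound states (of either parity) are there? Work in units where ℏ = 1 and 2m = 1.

N = 9

Define the well-strength parameter z₀ = (a/ℏ)√(2mV₀) = 2.77 × √(2·0.5·24.2) = 13.63.
The even/odd transcendental equations gain one root per π/2 in z₀, giving N = 1 + ⌊2z₀/π⌋ = 1 + ⌊8.675⌋ = 9.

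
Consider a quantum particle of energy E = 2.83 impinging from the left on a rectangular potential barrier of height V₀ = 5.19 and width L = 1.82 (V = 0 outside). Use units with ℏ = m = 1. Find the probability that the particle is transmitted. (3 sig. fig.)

T = 0.00146

Since E < V₀ the interior solution is evanescent with decay constant κ = √(2m(V₀ − E))/ℏ = 2.173.
κL = 3.954, sinh(κL) = 26.06.
The exact tunnelling result is T⁻¹ = 1 + V₀² sinh²(κL) / [4E(V₀ − E)] = 685.9, so T = 0.00146.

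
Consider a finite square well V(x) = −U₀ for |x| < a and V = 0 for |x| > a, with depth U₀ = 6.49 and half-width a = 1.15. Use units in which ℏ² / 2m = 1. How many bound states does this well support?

The dimensionless depth is z₀ = a√(2mU₀)/ℏ = 1.15 × √(6.490) = 2.930.
The even/odd transcendental equations gain one root per π/2 in z₀, giving N = 1 + ⌊2z₀/π⌋ = 1 + ⌊1.865⌋ = 2.

N = 2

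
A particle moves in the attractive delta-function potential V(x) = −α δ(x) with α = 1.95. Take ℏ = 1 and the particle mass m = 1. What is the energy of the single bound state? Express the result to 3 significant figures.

E = -1.90

The bound state is ψ(x) = √κ e^{−κ|x|}. The derivative jump ψ'(0⁺) − ψ'(0⁻) = −(2mα/ℏ²)ψ(0) fixes κ = mα/ℏ² = 1.950.
Then E = −ℏ²κ²/(2m) = −mα²/(2ℏ²) = -1.901.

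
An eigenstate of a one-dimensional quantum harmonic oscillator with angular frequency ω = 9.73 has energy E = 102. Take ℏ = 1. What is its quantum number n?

n = 10

Invert E_n = (n + ½)ℏω: n = E/ℏω − ½ = 9.983, so n = 10.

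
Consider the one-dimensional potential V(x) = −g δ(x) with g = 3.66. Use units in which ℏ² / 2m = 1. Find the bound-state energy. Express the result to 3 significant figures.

E = -3.35

For x ≠ 0 the bound state is ψ ∝ e^{−κ|x|}; integrating the TISE across the delta gives the cusp condition 2κ = 2mg/ℏ², so κ = 1.830.
Then E = −ℏ²κ²/(2m) = −mg²/(2ℏ²) = -3.349.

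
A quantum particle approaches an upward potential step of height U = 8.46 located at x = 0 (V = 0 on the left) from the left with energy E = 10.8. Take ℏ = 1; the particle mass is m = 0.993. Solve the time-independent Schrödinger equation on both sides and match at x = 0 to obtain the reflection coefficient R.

On each side the TISE gives plane waves with k = √(2m(E − V))/ℏ: k₁ = √(2·0.993·10.8) = 4.631, k₂ = √(2·0.993·2.34) = 2.156.
Matching ψ and ψ′ at x = 0 gives r = (k₁ − k₂)/(k₁ + k₂), so R = r² = 0.1330 and T = 1 − R = 0.8670.

R = 0.133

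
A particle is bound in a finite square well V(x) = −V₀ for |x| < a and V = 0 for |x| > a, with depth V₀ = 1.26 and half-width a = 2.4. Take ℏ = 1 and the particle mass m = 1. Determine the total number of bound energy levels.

Define the well-strength parameter z₀ = (a/ℏ)√(2mV₀) = 2.4 × √(2·1·1.26) = 3.810.
A new bound state (alternating even/odd) appears each time z₀ passes a multiple of π/2, so N = ⌊2z₀/π⌋ + 1 = ⌊2.425⌋ + 1 = 3.

N = 3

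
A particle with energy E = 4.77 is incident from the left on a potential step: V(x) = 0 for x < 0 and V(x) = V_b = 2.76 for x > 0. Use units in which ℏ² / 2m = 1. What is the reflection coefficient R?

The wavenumbers are k₁ = √(2mE)/ℏ = 2.184 on the left and k₂ = √(2m(E − V_b))/ℏ = 1.418 on the right.
Continuity of ψ and ψ′ at the step yields the reflection amplitude r = (k₁ − k₂)/(k₁ + k₂) = 0.2128; thus R = |r|² = 0.04526, T = 0.9547.

R = 0.0453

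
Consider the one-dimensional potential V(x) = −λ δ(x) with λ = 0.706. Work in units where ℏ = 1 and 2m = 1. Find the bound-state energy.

E = -0.125

For x ≠ 0 the bound state is ψ ∝ e^{−κ|x|}; integrating the TISE across the delta gives the cusp condition 2κ = 2mλ/ℏ², so κ = 0.3530.
Then E = −ℏ²κ²/(2m) = −mλ²/(2ℏ²) = -0.1246.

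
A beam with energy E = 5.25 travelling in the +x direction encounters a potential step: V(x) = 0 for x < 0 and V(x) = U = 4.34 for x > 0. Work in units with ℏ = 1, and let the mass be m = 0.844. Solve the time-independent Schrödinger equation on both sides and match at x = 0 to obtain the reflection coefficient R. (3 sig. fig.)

On each side the TISE gives plane waves with k = √(2m(E − V))/ℏ: k₁ = √(2·0.844·5.25) = 2.977, k₂ = √(2·0.844·0.91) = 1.239.
Continuity of ψ and ψ′ at the step yields the reflection amplitude r = (k₁ − k₂)/(k₁ + k₂) = 0.4121; thus R = |r|² = 0.1698, T = 0.8302.

R = 0.170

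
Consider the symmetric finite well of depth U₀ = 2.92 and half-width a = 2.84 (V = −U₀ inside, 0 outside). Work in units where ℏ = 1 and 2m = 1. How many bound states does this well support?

Define the well-strength parameter z₀ = (a/ℏ)√(2mU₀) = 2.84 × √(2·0.5·2.92) = 4.853.
A new bound state (alternating even/odd) appears each time z₀ passes a multiple of π/2, so N = ⌊2z₀/π⌋ + 1 = ⌊3.090⌋ + 1 = 4.

N = 4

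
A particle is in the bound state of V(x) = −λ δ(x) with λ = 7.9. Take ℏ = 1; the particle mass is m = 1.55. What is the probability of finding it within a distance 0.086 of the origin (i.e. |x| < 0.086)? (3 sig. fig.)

P = 0.878

The normalised bound state is ψ = √κ e^{−κ|x|} with κ = mλ/ℏ² = 12.25.
P(|x| < d) = ∫_{−d}^{d} κ e^{−2κ|x|} dx = 1 − e^{−2κd} = 1 − e^{−2.106} = 0.8783.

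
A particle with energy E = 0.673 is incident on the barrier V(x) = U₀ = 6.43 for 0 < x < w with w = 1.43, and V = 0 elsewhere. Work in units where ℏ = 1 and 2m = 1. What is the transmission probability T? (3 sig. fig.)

T = 0.00157

E < U₀: inside the barrier ψ ∝ e^{±κx} with κ = √(2m(U₀ − E))/ℏ = 2.399.
κw = 3.431, sinh(κw) = 15.44.
Matching ψ, ψ′ at both faces gives T = [1 + U₀² sinh²(κw) / (4E(U₀ − E))]⁻¹ = 1/636.9 = 0.00157.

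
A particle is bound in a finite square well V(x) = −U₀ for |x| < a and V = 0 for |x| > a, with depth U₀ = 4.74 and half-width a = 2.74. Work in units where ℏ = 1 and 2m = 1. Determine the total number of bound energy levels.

Define the well-strength parameter z₀ = (a/ℏ)√(2mU₀) = 2.74 × √(2·0.5·4.74) = 5.965.
The even/odd transcendental equations gain one root per π/2 in z₀, giving N = 1 + ⌊2z₀/π⌋ = 1 + ⌊3.798⌋ = 4.

N = 4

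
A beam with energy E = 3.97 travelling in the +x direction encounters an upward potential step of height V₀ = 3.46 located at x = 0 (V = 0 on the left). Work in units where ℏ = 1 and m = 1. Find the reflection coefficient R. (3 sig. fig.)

R = 0.223

The wavenumbers are k₁ = √(2mE)/ℏ = 2.818 on the left and k₂ = √(2m(E − V₀))/ℏ = 1.010 on the right.
Matching ψ and ψ′ at x = 0 gives r = (k₁ − k₂)/(k₁ + k₂), so R = r² = 0.2231 and T = 1 − R = 0.7769.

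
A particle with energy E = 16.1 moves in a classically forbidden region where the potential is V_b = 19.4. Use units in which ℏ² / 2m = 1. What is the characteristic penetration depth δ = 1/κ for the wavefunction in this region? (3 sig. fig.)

δ = 0.550

Since E < V_b the TISE in this region is ψ'' = κ²ψ with κ = √(2m(V_b − E))/ℏ.
κ = √(2 × 0.5 × 3.3) = 1.817. The penetration depth is δ = 1/κ = 0.550.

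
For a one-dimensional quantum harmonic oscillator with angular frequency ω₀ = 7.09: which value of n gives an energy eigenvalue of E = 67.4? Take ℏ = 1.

n = 9

E_n = ℏω₀(n + ½) ⇒ n = E/(ℏω₀) − ½ = 67.4/7.09 − 0.5 = 9.006 → n = 9.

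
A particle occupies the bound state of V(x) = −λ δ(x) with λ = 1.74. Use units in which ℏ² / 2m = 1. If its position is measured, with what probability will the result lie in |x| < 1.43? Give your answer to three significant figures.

The normalised bound state is ψ = √κ e^{−κ|x|} with κ = mλ/ℏ² = 0.8700.
P(|x| < d) = ∫_{−d}^{d} κ e^{−2κ|x|} dx = 1 − e^{−2κd} = 1 − e^{−2.488} = 0.9169.

P = 0.917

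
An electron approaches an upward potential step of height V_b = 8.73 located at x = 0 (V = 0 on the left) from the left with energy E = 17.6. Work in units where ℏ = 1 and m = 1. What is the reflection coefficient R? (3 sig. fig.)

The wavenumbers are k₁ = √(2mE)/ℏ = 5.933 on the left and k₂ = √(2m(E − V_b))/ℏ = 4.212 on the right.
Continuity of ψ and ψ′ at the step yields the reflection amplitude r = (k₁ − k₂)/(k₁ + k₂) = 0.1696; thus R = |r|² = 0.02878, T = 0.9712.

R = 0.0288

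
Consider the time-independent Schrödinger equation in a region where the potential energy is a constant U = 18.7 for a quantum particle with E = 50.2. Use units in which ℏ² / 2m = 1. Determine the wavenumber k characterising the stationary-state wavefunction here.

With E > U the solution is oscillatory, ψ ∝ e^{±ikx} with k = √(2m(E − U))/ℏ.
k = √(2 × 0.5 × 31.5) = 5.612.

k = 5.61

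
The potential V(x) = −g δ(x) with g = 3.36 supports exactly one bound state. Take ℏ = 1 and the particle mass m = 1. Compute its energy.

The bound state is ψ(x) = √κ e^{−κ|x|}. The derivative jump ψ'(0⁺) − ψ'(0⁻) = −(2mg/ℏ²)ψ(0) fixes κ = mg/ℏ² = 3.360.
Then E = −ℏ²κ²/(2m) = −mg²/(2ℏ²) = -5.645.

E = -5.64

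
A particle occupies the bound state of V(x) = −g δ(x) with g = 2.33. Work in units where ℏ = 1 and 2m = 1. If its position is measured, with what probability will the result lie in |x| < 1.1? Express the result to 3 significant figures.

P = 0.923

The normalised bound state is ψ = √κ e^{−κ|x|} with κ = mg/ℏ² = 1.165.
P(|x| < d) = ∫_{−d}^{d} κ e^{−2κ|x|} dx = 1 − e^{−2κd} = 1 − e^{−2.563} = 0.9229.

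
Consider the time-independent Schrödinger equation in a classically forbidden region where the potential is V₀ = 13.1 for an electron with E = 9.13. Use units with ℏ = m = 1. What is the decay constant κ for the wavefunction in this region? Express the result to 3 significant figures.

κ = 2.82

Since E < V₀ the TISE in this region is ψ'' = κ²ψ with κ = √(2m(V₀ − E))/ℏ.
κ = √(2 × 1 × 3.97) = 2.818.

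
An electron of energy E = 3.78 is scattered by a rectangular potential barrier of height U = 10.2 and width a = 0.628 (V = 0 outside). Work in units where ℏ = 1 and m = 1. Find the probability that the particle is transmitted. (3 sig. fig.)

E < U: inside the barrier ψ ∝ e^{±κx} with κ = √(2m(U − E))/ℏ = 3.583.
κa = 2.250, sinh(κa) = 4.693.
The exact tunnelling result is T⁻¹ = 1 + U² sinh²(κa) / [4E(U − E)] = 24.60, so T = 0.0406.

T = 0.0406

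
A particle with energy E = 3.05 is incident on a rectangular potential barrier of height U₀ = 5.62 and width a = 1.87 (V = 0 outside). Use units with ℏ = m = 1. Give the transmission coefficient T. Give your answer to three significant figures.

T = 0.000825

E < U₀: inside the barrier ψ ∝ e^{±κx} with κ = √(2m(U₀ − E))/ℏ = 2.267.
κa = 4.240, sinh(κa) = 34.68.
Matching ψ, ψ′ at both faces gives T = [1 + U₀² sinh²(κa) / (4E(U₀ − E))]⁻¹ = 1/1213 = 0.000825.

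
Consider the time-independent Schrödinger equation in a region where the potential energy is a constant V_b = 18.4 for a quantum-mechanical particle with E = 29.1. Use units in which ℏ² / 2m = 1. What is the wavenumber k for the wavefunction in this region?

k = 3.27

With E > V_b the solution is oscillatory, ψ ∝ e^{±ikx} with k = √(2m(E − V_b))/ℏ.
k = √(2 × 0.5 × 10.7) = 3.271.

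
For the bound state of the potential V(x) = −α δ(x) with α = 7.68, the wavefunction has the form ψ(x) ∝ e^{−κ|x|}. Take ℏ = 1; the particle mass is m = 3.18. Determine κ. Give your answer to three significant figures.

Integrating the TISE across x = 0 gives the cusp condition ψ'(0⁺) − ψ'(0⁻) = −(2mα/ℏ²)ψ(0).
With ψ ∝ e^{−κ|x|} this yields −2κ = −2mα/ℏ², so κ = mα/ℏ² = 24.42.

κ = 24.4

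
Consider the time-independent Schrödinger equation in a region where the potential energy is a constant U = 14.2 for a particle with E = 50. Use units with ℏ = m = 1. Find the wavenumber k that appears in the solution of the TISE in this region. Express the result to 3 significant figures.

k = 8.46

With E > U the solution is oscillatory, ψ ∝ e^{±ikx} with k = √(2m(E − U))/ℏ.
k = √(2 × 1 × 35.8) = 8.462.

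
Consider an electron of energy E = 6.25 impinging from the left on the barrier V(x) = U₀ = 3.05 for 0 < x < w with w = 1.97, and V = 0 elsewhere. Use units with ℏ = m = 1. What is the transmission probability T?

Above the barrier the interior wavenumber is k₂ = √(2m(E − U₀))/ℏ = 2.530, giving phase k₂w = 4.984.
Matching at both interfaces gives T⁻¹ = 1 + U₀² sin²(k₂w) / [4E(E − U₀)] = 1.108, hence T = 0.903.

T = 0.903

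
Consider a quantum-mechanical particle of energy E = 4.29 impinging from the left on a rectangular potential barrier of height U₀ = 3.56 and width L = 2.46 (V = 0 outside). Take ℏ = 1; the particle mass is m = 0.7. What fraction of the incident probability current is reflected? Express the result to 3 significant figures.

E > U₀: inside the barrier k₂ = √(2m(E − U₀))/ℏ = 1.011, k₂L = 2.487.
T = [1 + U₀² sin²(k₂L) / (4E(E − U₀))]⁻¹ = 1/1.375 = 0.727.
R = 1 − T = 0.273.

R = 0.273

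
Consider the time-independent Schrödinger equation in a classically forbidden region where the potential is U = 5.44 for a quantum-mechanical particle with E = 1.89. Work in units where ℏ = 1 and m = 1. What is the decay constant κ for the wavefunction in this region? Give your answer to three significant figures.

Since E < U the TISE in this region is ψ'' = κ²ψ with κ = √(2m(U − E))/ℏ.
κ = √(2 × 1 × 3.55) = 2.665.

κ = 2.66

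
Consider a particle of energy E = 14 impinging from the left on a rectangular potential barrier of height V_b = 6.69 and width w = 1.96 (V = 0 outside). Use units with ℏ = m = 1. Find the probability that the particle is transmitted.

T = 0.913

E > V_b: inside the barrier k₂ = √(2m(E − V_b))/ℏ = 3.824, k₂w = 7.494.
Matching at both interfaces gives T⁻¹ = 1 + V_b² sin²(k₂w) / [4E(E − V_b)] = 1.096, hence T = 0.913.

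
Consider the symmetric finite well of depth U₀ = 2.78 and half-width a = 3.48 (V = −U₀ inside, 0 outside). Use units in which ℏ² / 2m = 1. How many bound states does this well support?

N = 4

Define the well-strength parameter z₀ = (a/ℏ)√(2mU₀) = 3.48 × √(2·0.5·2.78) = 5.802.
A new bound state (alternating even/odd) appears each time z₀ passes a multiple of π/2, so N = ⌊2z₀/π⌋ + 1 = ⌊3.694⌋ + 1 = 4.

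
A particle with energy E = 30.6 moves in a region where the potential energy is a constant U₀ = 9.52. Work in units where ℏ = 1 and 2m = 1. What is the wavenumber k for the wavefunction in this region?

With E > U₀ the solution is oscillatory, ψ ∝ e^{±ikx} with k = √(2m(E − U₀))/ℏ.
k = √(2 × 0.5 × 21.08) = 4.591.

k = 4.59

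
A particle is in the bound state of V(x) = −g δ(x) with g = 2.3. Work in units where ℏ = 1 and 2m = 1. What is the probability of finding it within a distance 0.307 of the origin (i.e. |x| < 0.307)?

P = 0.506

The normalised bound state is ψ = √κ e^{−κ|x|} with κ = mg/ℏ² = 1.150.
P(|x| < d) = ∫_{−d}^{d} κ e^{−2κ|x|} dx = 1 − e^{−2κd} = 1 − e^{−0.7061} = 0.5064.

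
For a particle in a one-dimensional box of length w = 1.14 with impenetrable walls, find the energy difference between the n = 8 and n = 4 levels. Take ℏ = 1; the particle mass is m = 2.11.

ΔE = 86.4

E_n = n²π²ℏ²/(2mw²), so ΔE = (8² − 4²) π²ℏ²/(2mw²).
ΔE = 48 × π² / (2 × 2.11 × 1.14²) = 86.38.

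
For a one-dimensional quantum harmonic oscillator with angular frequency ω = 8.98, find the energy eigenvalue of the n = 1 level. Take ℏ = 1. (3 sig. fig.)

Using E_n = (n + ½)ℏω: E_1 = 1.5 × 8.98 = 13.47.

E = 13.5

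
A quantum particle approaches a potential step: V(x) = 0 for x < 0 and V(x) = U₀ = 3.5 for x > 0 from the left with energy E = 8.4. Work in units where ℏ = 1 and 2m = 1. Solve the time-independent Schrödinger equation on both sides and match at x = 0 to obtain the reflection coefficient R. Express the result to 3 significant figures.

The wavenumbers are k₁ = √(2mE)/ℏ = 2.898 on the left and k₂ = √(2m(E − U₀))/ℏ = 2.214 on the right.
Continuity of ψ and ψ′ at the step yields the reflection amplitude r = (k₁ − k₂)/(k₁ + k₂) = 0.1339; thus R = |r|² = 0.01794, T = 0.9821.

R = 0.0179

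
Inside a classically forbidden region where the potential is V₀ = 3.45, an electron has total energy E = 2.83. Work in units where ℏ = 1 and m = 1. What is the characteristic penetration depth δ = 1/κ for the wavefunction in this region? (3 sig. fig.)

Since E < V₀ the TISE in this region is ψ'' = κ²ψ with κ = √(2m(V₀ − E))/ℏ.
κ = √(2 × 1 × 0.62) = 1.114. The penetration depth is δ = 1/κ = 0.898.

δ = 0.898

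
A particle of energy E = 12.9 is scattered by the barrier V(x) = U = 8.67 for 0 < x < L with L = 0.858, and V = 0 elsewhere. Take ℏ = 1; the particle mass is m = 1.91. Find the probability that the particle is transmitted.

Above the barrier the interior wavenumber is k₂ = √(2m(E − U))/ℏ = 4.020, giving phase k₂L = 3.449.
T = [1 + U² sin²(k₂L) / (4E(E − U))]⁻¹ = 1/1.032 = 0.969.

T = 0.969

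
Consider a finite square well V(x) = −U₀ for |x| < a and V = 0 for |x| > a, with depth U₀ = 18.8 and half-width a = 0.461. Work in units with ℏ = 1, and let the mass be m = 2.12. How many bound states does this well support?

N = 3

Define the well-strength parameter z₀ = (a/ℏ)√(2mU₀) = 0.461 × √(2·2.12·18.8) = 4.116.
A new bound state (alternating even/odd) appears each time z₀ passes a multiple of π/2, so N = ⌊2z₀/π⌋ + 1 = ⌊2.620⌋ + 1 = 3.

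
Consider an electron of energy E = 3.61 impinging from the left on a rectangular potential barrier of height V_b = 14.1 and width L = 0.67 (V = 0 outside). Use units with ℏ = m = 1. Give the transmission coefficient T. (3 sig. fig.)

Since E < V_b the interior solution is evanescent with decay constant κ = √(2m(V_b − E))/ℏ = 4.580.
κL = 3.069, sinh(κL) = 10.74.
The exact tunnelling result is T⁻¹ = 1 + V_b² sinh²(κL) / [4E(V_b − E)] = 152.3, so T = 0.00657.

T = 0.00657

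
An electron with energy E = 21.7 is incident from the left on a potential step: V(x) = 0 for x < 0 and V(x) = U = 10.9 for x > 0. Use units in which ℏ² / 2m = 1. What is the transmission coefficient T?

T = 0.970

On each side the TISE gives plane waves with k = √(2m(E − V))/ℏ: k₁ = √(2·½·21.7) = 4.658, k₂ = √(2·½·10.8) = 3.286.
Continuity of ψ and ψ′ at the step yields the reflection amplitude r = (k₁ − k₂)/(k₁ + k₂) = 0.1727; thus R = |r|² = 0.02982, T = 0.9702.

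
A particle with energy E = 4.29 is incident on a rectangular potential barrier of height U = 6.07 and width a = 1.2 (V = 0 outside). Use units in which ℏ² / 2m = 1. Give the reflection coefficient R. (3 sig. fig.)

R = 0.872

Since E < U the interior solution is evanescent with decay constant κ = √(2m(U − E))/ℏ = 1.334.
κa = 1.601, sinh(κa) = 2.378.
The exact tunnelling result is T⁻¹ = 1 + U² sinh²(κa) / [4E(U − E)] = 7.822, so T = 0.128.
R = 1 − T = 0.872.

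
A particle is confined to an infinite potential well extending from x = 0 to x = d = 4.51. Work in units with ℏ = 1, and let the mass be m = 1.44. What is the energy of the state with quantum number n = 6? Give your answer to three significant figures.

E = 6.07

The infinite-well eigenfunctions ψ_n = √(2/d) sin(nπx/d) vanish at both walls, giving E_n = n²π²ℏ²/(2md²).
E_6 = 6² × π² / (2 × 1.44 × 4.51²) = 6.065.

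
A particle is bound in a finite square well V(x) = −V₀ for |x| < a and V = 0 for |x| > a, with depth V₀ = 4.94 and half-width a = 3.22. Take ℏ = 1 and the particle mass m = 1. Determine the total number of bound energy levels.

N = 7

The dimensionless depth is z₀ = a√(2mV₀)/ℏ = 3.22 × √(9.880) = 10.12.
The even/odd transcendental equations gain one root per π/2 in z₀, giving N = 1 + ⌊2z₀/π⌋ = 1 + ⌊6.443⌋ = 7.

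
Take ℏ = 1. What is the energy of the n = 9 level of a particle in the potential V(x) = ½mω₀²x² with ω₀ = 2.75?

The oscillator eigenvalues are E_n = ℏω₀(n + ½), so E_9 = 2.75 × 9.5 = 26.13.

E = 26.1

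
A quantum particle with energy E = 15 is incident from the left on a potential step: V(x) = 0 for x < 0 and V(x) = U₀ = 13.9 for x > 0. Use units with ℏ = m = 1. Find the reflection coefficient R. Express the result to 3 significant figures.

The wavenumbers are k₁ = √(2mE)/ℏ = 5.477 on the left and k₂ = √(2m(E − U₀))/ℏ = 1.483 on the right.
Continuity of ψ and ψ′ at the step yields the reflection amplitude r = (k₁ − k₂)/(k₁ + k₂) = 0.5738; thus R = |r|² = 0.3293, T = 0.6707.

R = 0.329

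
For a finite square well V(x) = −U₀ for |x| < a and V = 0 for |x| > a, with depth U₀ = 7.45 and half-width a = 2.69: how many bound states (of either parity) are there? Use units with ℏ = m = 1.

Define the well-strength parameter z₀ = (a/ℏ)√(2mU₀) = 2.69 × √(2·1·7.45) = 10.38.
A new bound state (alternating even/odd) appears each time z₀ passes a multiple of π/2, so N = ⌊2z₀/π⌋ + 1 = ⌊6.610⌋ + 1 = 7.

N = 7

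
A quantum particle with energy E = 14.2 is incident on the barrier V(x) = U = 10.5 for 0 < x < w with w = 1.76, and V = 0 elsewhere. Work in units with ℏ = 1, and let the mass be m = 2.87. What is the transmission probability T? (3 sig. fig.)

T = 0.671

E > U: inside the barrier k₂ = √(2m(E − U))/ℏ = 4.608, k₂w = 8.111.
Matching at both interfaces gives T⁻¹ = 1 + U² sin²(k₂w) / [4E(E − U)] = 1.491, hence T = 0.671.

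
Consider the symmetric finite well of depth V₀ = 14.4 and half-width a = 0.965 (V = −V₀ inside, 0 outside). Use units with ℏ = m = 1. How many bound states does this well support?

Define the well-strength parameter z₀ = (a/ℏ)√(2mV₀) = 0.965 × √(2·1·14.4) = 5.179.
A new bound state (alternating even/odd) appears each time z₀ passes a multiple of π/2, so N = ⌊2z₀/π⌋ + 1 = ⌊3.297⌋ + 1 = 4.

N = 4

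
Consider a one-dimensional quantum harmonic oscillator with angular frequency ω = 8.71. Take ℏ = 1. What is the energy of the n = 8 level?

E = 74.0

The oscillator eigenvalues are E_n = ℏω(n + ½), so E_8 = 8.71 × 8.5 = 74.04.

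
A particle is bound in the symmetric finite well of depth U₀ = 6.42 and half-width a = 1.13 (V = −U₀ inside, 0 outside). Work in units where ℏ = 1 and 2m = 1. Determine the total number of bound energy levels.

The dimensionless depth is z₀ = a√(2mU₀)/ℏ = 1.13 × √(6.420) = 2.863.
A new bound state (alternating even/odd) appears each time z₀ passes a multiple of π/2, so N = ⌊2z₀/π⌋ + 1 = ⌊1.823⌋ + 1 = 2.

N = 2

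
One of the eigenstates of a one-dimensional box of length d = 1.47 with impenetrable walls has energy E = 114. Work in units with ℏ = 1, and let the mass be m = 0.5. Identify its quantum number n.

For an infinite well E_n = n²π²ℏ²/(2md²), so n = (d/πℏ)√(2mE).
n = (1.47/π) × √(2 × 0.5 × 114) = 4.996 → n = 5.

n = 5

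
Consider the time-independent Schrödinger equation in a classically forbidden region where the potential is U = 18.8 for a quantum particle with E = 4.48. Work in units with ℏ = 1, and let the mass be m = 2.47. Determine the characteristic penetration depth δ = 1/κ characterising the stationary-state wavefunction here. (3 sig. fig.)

δ = 0.119

Since E < U the TISE in this region is ψ'' = κ²ψ with κ = √(2m(U − E))/ℏ.
κ = √(2 × 2.47 × 14.32) = 8.411. The penetration depth is δ = 1/κ = 0.119.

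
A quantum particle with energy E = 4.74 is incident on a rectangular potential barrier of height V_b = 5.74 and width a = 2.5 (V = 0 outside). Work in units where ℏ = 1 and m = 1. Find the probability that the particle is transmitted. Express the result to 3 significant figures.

T = 0.00195

E < V_b: inside the barrier ψ ∝ e^{±κx} with κ = √(2m(V_b − E))/ℏ = 1.414.
κa = 3.536, sinh(κa) = 17.14.
Matching ψ, ψ′ at both faces gives T = [1 + V_b² sinh²(κa) / (4E(V_b − E))]⁻¹ = 1/511.6 = 0.00195.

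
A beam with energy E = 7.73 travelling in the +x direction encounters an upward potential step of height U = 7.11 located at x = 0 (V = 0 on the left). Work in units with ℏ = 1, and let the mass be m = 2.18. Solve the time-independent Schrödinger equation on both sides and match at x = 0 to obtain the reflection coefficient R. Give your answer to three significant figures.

R = 0.312

The wavenumbers are k₁ = √(2mE)/ℏ = 5.805 on the left and k₂ = √(2m(E − U))/ℏ = 1.644 on the right.
Continuity of ψ and ψ′ at the step yields the reflection amplitude r = (k₁ − k₂)/(k₁ + k₂) = 0.5586; thus R = |r|² = 0.3120, T = 0.6880.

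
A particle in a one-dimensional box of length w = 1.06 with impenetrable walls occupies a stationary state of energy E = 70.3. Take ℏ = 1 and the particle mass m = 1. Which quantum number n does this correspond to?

n = 4

From E_n = n²π²ℏ²/(2mw²) invert to n = √(2mw²E)/(πℏ).
n = (1.06/π) × √(2 × 1 × 70.3) = 4.001 → n = 4.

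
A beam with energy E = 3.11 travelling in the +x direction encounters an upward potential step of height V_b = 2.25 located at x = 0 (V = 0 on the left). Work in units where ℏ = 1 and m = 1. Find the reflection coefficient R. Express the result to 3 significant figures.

The wavenumbers are k₁ = √(2mE)/ℏ = 2.494 on the left and k₂ = √(2m(E − V_b))/ℏ = 1.311 on the right.
Matching ψ and ψ′ at x = 0 gives r = (k₁ − k₂)/(k₁ + k₂), so R = r² = 0.09656 and T = 1 − R = 0.9034.

R = 0.0966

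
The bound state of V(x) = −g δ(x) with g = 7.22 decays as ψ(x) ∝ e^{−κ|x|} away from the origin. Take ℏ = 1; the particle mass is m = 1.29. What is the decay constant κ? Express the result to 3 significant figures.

Integrate −(ℏ²/2m)ψ'' − gδ(x)ψ = Eψ from −ε to +ε: the ψ'' term gives ψ'(0⁺) − ψ'(0⁻) and the δ term gives −(2mg/ℏ²)ψ(0).
With ψ ∝ e^{−κ|x|} this yields −2κ = −2mg/ℏ², so κ = mg/ℏ² = 9.314.

κ = 9.31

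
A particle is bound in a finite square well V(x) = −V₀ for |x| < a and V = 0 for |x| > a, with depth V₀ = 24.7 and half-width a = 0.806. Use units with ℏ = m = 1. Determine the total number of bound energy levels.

N = 4

Define the well-strength parameter z₀ = (a/ℏ)√(2mV₀) = 0.806 × √(2·1·24.7) = 5.665.
The even/odd transcendental equations gain one root per π/2 in z₀, giving N = 1 + ⌊2z₀/π⌋ = 1 + ⌊3.606⌋ = 4.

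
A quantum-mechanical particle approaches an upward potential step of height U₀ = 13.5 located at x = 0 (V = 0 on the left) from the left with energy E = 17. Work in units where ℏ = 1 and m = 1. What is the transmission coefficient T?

T = 0.859

On each side the TISE gives plane waves with k = √(2m(E − V))/ℏ: k₁ = √(2·1·17) = 5.831, k₂ = √(2·1·3.5) = 2.646.
Continuity of ψ and ψ′ at the step yields the reflection amplitude r = (k₁ − k₂)/(k₁ + k₂) = 0.3758; thus R = |r|² = 0.1412, T = 0.8588.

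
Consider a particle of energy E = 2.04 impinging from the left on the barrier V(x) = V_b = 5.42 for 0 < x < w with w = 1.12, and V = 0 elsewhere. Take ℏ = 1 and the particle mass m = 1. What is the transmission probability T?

Since E < V_b the interior solution is evanescent with decay constant κ = √(2m(V_b − E))/ℏ = 2.600.
κw = 2.912, sinh(κw) = 9.170.
Matching ψ, ψ′ at both faces gives T = [1 + V_b² sinh²(κw) / (4E(V_b − E))]⁻¹ = 1/90.56 = 0.0110.

T = 0.0110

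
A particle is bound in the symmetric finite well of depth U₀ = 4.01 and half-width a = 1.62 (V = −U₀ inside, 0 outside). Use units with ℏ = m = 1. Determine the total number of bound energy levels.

Define the well-strength parameter z₀ = (a/ℏ)√(2mU₀) = 1.62 × √(2·1·4.01) = 4.588.
The even/odd transcendental equations gain one root per π/2 in z₀, giving N = 1 + ⌊2z₀/π⌋ = 1 + ⌊2.921⌋ = 3.

N = 3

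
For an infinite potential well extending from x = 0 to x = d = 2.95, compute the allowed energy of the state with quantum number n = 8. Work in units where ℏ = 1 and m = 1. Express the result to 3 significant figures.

Requiring ψ(0) = ψ(d) = 0 quantises k = nπ/d, hence E_n = ℏ²k²/2m = n²π²ℏ²/(2md²).
E_8 = 8² × π² / (2 × 1 × 2.95²) = 36.29.

E = 36.3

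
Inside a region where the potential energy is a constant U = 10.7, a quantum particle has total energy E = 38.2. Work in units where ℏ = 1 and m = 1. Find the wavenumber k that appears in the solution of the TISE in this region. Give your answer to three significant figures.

With E > U the solution is oscillatory, ψ ∝ e^{±ikx} with k = √(2m(E − U))/ℏ.
k = √(2 × 1 × 27.5) = 7.416.

k = 7.42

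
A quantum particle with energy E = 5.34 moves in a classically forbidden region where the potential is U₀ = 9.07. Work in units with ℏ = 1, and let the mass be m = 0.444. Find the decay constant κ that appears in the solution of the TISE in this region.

Since E < U₀ the TISE in this region is ψ'' = κ²ψ with κ = √(2m(U₀ − E))/ℏ.
κ = √(2 × 0.444 × 3.73) = 1.820.

κ = 1.82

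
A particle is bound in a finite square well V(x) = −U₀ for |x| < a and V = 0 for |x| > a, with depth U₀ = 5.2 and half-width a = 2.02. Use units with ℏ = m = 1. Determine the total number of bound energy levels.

The dimensionless depth is z₀ = a√(2mU₀)/ℏ = 2.02 × √(10.40) = 6.514.
A new bound state (alternating even/odd) appears each time z₀ passes a multiple of π/2, so N = ⌊2z₀/π⌋ + 1 = ⌊4.147⌋ + 1 = 5.

N = 5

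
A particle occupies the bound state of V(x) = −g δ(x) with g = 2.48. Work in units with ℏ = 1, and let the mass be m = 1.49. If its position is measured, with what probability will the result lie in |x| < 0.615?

The normalised bound state is ψ = √κ e^{−κ|x|} with κ = mg/ℏ² = 3.695.
P(|x| < d) = ∫_{−d}^{d} κ e^{−2κ|x|} dx = 1 − e^{−2κd} = 1 − e^{−4.545} = 0.9894.

P = 0.989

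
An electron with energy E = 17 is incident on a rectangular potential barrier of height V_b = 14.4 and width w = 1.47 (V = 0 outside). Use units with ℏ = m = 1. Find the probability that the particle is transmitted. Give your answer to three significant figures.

T = 0.951

Above the barrier the interior wavenumber is k₂ = √(2m(E − V_b))/ℏ = 2.280, giving phase k₂w = 3.352.
T = [1 + V_b² sin²(k₂w) / (4E(E − V_b))]⁻¹ = 1/1.051 = 0.951.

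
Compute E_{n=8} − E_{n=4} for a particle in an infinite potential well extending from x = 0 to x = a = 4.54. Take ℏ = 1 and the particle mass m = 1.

E_n = n²π²ℏ²/(2ma²), so ΔE = (8² − 4²) π²ℏ²/(2ma²).
ΔE = 48 × π² / (2 × 1 × 4.54²) = 11.49.

ΔE = 11.5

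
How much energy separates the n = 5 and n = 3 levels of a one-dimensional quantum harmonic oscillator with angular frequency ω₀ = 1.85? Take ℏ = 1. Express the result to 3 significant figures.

E_n = ℏω₀(n + ½), so ΔE = (5 − 3) ℏω₀ = 2 × 1.85 = 3.700.

ΔE = 3.70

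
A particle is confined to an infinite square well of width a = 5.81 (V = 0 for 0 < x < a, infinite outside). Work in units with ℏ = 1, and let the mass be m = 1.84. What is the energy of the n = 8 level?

The infinite-well eigenfunctions ψ_n = √(2/a) sin(nπx/a) vanish at both walls, giving E_n = n²π²ℏ²/(2ma²).
E_8 = 8² × π² / (2 × 1.84 × 5.81²) = 5.085.

E = 5.08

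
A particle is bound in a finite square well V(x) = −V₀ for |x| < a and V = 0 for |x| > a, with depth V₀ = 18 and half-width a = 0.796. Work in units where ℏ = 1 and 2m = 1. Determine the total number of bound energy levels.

Define the well-strength parameter z₀ = (a/ℏ)√(2mV₀) = 0.796 × √(2·0.5·18) = 3.377.
The even/odd transcendental equations gain one root per π/2 in z₀, giving N = 1 + ⌊2z₀/π⌋ = 1 + ⌊2.150⌋ = 3.

N = 3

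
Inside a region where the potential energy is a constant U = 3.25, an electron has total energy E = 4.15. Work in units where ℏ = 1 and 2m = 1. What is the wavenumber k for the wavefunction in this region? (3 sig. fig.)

k = 0.949

With E > U the solution is oscillatory, ψ ∝ e^{±ikx} with k = √(2m(E − U))/ℏ.
k = √(2 × 0.5 × 0.9) = 0.9487.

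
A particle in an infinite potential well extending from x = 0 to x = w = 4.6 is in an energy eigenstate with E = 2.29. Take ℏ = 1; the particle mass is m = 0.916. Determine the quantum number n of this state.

n = 3

From E_n = n²π²ℏ²/(2mw²) invert to n = √(2mw²E)/(πℏ).
n = (4.6/π) × √(2 × 0.916 × 2.29) = 2.999 → n = 3.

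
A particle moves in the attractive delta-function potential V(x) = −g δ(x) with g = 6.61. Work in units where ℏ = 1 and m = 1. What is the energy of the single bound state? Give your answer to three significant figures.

For x ≠ 0 the bound state is ψ ∝ e^{−κ|x|}; integrating the TISE across the delta gives the cusp condition 2κ = 2mg/ℏ², so κ = 6.610.
Then E = −ℏ²κ²/(2m) = −mg²/(2ℏ²) = -21.85.

E = -21.8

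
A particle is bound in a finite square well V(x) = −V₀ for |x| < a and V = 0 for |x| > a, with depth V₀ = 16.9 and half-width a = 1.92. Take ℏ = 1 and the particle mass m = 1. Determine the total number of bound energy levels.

N = 8

The dimensionless depth is z₀ = a√(2mV₀)/ℏ = 1.92 × √(33.80) = 11.16.
A new bound state (alternating even/odd) appears each time z₀ passes a multiple of π/2, so N = ⌊2z₀/π⌋ + 1 = ⌊7.106⌋ + 1 = 8.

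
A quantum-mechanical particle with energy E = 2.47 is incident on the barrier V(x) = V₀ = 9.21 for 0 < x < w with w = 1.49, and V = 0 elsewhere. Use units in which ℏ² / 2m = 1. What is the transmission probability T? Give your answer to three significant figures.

Since E < V₀ the interior solution is evanescent with decay constant κ = √(2m(V₀ − E))/ℏ = 2.596.
κw = 3.868, sinh(κw) = 23.92.
The exact tunnelling result is T⁻¹ = 1 + V₀² sinh²(κw) / [4E(V₀ − E)] = 729.8, so T = 0.00137.

T = 0.00137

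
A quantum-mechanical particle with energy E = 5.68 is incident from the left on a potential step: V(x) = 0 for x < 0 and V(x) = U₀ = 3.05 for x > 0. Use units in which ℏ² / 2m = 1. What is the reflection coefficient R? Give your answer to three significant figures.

On each side the TISE gives plane waves with k = √(2m(E − V))/ℏ: k₁ = √(2·½·5.68) = 2.383, k₂ = √(2·½·2.63) = 1.622.
Matching ψ and ψ′ at x = 0 gives r = (k₁ − k₂)/(k₁ + k₂), so R = r² = 0.03616 and T = 1 − R = 0.9638.

R = 0.0362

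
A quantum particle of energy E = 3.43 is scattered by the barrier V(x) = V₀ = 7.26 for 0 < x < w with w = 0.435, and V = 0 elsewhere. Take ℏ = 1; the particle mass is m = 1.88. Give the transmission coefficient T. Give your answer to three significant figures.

E < V₀: inside the barrier ψ ∝ e^{±κx} with κ = √(2m(V₀ − E))/ℏ = 3.795.
κw = 1.651, sinh(κw) = 2.510.
Matching ψ, ψ′ at both faces gives T = [1 + V₀² sinh²(κw) / (4E(V₀ − E))]⁻¹ = 1/7.317 = 0.137.

T = 0.137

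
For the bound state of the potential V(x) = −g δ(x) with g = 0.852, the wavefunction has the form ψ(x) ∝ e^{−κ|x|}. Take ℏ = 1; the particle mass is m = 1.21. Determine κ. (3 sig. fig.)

κ = 1.03

Integrating the TISE across x = 0 gives the cusp condition ψ'(0⁺) − ψ'(0⁻) = −(2mg/ℏ²)ψ(0).
With ψ ∝ e^{−κ|x|} this yields −2κ = −2mg/ℏ², so κ = mg/ℏ² = 1.031.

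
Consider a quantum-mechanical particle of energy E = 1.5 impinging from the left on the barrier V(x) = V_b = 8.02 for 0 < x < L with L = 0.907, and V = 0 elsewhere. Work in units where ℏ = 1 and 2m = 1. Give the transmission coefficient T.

T = 0.0236

Since E < V_b the interior solution is evanescent with decay constant κ = √(2m(V_b − E))/ℏ = 2.553.
κL = 2.316, sinh(κL) = 5.018.
Matching ψ, ψ′ at both faces gives T = [1 + V_b² sinh²(κL) / (4E(V_b − E))]⁻¹ = 1/42.40 = 0.0236.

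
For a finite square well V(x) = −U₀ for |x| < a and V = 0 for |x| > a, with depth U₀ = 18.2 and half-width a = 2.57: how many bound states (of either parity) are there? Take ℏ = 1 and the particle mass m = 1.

Define the well-strength parameter z₀ = (a/ℏ)√(2mU₀) = 2.57 × √(2·1·18.2) = 15.51.
The even/odd transcendental equations gain one root per π/2 in z₀, giving N = 1 + ⌊2z₀/π⌋ = 1 + ⌊9.871⌋ = 10.

N = 10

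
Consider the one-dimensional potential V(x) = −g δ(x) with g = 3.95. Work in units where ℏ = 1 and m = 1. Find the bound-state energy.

For x ≠ 0 the bound state is ψ ∝ e^{−κ|x|}; integrating the TISE across the delta gives the cusp condition 2κ = 2mg/ℏ², so κ = 3.950.
Then E = −ℏ²κ²/(2m) = −mg²/(2ℏ²) = -7.801.

E = -7.80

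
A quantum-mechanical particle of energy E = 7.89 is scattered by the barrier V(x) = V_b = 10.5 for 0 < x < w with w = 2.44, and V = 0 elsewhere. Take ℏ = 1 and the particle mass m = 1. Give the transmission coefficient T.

E < V_b: inside the barrier ψ ∝ e^{±κx} with κ = √(2m(V_b − E))/ℏ = 2.285.
κw = 5.575, sinh(κw) = 131.8.
The exact tunnelling result is T⁻¹ = 1 + V_b² sinh²(κw) / [4E(V_b − E)] = 23270, so T = 0.0000430.

T = 0.0000430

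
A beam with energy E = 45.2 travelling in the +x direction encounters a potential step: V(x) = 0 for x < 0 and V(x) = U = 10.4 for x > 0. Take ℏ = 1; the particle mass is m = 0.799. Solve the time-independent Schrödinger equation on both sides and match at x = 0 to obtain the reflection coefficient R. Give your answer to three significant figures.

On each side the TISE gives plane waves with k = √(2m(E − V))/ℏ: k₁ = √(2·0.799·45.2) = 8.499, k₂ = √(2·0.799·34.8) = 7.457.
Matching ψ and ψ′ at x = 0 gives r = (k₁ − k₂)/(k₁ + k₂), so R = r² = 0.004261 and T = 1 − R = 0.9957.

R = 0.00426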